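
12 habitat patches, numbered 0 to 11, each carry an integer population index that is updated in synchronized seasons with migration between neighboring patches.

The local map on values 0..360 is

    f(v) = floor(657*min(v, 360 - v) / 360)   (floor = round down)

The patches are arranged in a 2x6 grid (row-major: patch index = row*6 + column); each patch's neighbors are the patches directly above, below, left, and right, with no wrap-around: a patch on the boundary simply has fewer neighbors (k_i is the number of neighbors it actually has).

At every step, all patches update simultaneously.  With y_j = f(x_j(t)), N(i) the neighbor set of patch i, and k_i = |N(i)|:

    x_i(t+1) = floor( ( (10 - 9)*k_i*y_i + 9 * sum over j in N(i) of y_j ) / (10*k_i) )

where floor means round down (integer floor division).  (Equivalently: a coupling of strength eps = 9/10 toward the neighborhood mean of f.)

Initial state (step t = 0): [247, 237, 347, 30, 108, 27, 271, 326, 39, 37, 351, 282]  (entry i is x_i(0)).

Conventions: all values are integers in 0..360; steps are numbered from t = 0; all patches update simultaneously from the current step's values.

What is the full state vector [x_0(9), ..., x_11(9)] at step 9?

Answer: [308, 308, 314, 296, 240, 259, 299, 307, 305, 282, 272, 205]

Derivation:
t=0: [247, 237, 347, 30, 108, 27, 271, 326, 39, 37, 351, 282]
t=1: [194, 109, 107, 91, 55, 157, 136, 143, 52, 49, 123, 43]
t=2: [230, 246, 156, 131, 212, 108, 277, 188, 172, 154, 102, 237]
t=3: [185, 271, 256, 274, 213, 242, 262, 232, 294, 249, 251, 194]
t=4: [184, 238, 150, 213, 197, 278, 266, 161, 199, 162, 251, 216]
t=5: [208, 288, 262, 286, 214, 266, 293, 235, 287, 257, 276, 182]
t=6: [141, 218, 137, 202, 164, 282, 239, 138, 191, 145, 248, 178]
t=7: [241, 253, 281, 272, 220, 294, 250, 261, 260, 266, 286, 188]
t=8: [199, 181, 175, 187, 150, 267, 198, 191, 166, 160, 235, 146]
t=9: [308, 308, 314, 296, 240, 259, 299, 307, 305, 282, 272, 205]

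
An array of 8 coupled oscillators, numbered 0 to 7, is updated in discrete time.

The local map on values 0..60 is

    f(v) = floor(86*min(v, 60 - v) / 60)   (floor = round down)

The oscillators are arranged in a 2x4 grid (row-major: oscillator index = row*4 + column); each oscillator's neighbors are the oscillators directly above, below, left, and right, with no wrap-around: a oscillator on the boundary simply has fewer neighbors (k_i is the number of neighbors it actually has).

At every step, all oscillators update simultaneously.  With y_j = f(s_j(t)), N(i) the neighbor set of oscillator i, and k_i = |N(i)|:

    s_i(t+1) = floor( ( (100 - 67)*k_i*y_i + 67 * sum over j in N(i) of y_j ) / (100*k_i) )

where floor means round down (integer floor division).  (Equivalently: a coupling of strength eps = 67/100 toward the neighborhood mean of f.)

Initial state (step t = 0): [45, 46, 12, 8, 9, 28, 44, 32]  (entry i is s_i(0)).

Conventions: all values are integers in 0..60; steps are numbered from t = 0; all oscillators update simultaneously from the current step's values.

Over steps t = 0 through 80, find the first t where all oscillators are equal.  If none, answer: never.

Simulating step by step:
t=0: [45, 46, 12, 8, 9, 28, 44, 32]  (not all equal)
t=1: [17, 24, 17, 22, 24, 25, 28, 24]  (not all equal)
t=2: [30, 29, 31, 29, 30, 35, 33, 35]  (not all equal)
t=3: [42, 40, 40, 38, 40, 38, 37, 38]  (not all equal)
t=4: [27, 28, 29, 29, 28, 29, 30, 31]  (not all equal)
t=5: [39, 40, 41, 41, 39, 41, 41, 41]  (not all equal)
t=6: [29, 28, 27, 27, 28, 27, 27, 27]  (not all equal)
t=7: [40, 39, 38, 38, 39, 38, 38, 38]  (not all equal)
t=8: [29, 30, 30, 31, 29, 30, 31, 31]  (not all equal)
t=9: [41, 42, 42, 41, 41, 42, 41, 41]  (not all equal)
t=10: [26, 25, 25, 26, 26, 25, 26, 27]  (not all equal)
t=11: [36, 35, 35, 36, 36, 35, 36, 37]  (not all equal)
t=12: [34, 34, 34, 33, 34, 34, 34, 33]  (not all equal)
t=13: [37, 37, 37, 37, 37, 37, 37, 37]  (all equal)

Answer: 13
Key observation: Synchronization is absorbing here: once all oscillators are equal they stay equal, and step 13 is the first all-equal step.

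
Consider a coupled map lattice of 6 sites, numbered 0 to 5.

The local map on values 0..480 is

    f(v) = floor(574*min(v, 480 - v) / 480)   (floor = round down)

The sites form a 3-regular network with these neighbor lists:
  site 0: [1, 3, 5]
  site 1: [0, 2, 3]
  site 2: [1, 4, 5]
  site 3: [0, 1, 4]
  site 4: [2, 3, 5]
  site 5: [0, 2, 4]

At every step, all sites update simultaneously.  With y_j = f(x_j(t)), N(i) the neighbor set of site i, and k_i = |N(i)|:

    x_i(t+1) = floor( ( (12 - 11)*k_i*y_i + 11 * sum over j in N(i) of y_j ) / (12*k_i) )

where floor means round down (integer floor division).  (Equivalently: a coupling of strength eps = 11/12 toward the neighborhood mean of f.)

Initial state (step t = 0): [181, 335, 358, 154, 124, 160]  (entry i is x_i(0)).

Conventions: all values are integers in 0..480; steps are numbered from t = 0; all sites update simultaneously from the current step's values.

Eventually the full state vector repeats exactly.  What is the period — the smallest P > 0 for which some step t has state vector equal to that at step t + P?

Answer: 2
Key observation: The state at step 6, [282, 282, 282, 282, 282, 282], reappears at step 8 — and no state repeats earlier — so the cycle the system enters has period 2.

Derivation:
t=0: [181, 335, 358, 154, 124, 160]
t=1: [185, 180, 168, 179, 171, 171]
t=2: [211, 211, 207, 213, 205, 207]
t=3: [251, 251, 247, 250, 248, 247]
t=4: [275, 275, 276, 274, 277, 276]
t=5: [244, 244, 243, 244, 243, 243]
t=6: [282, 282, 282, 282, 282, 282]
t=7: [236, 236, 236, 236, 236, 236]
t=8: [282, 282, 282, 282, 282, 282]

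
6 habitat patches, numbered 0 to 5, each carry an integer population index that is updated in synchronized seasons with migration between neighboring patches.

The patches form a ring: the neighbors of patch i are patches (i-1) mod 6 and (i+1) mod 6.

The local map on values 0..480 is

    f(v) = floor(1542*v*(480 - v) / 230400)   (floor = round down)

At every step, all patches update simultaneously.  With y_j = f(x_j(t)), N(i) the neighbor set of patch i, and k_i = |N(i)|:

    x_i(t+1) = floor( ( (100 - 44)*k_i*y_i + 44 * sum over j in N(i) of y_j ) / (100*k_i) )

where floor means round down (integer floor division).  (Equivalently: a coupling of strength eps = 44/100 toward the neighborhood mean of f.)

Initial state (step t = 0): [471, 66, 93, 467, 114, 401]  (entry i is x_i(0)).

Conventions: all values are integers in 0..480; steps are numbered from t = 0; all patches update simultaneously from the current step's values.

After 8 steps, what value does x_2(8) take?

Answer: x_2(8) = 351

Derivation:
t=0: [471, 66, 93, 467, 114, 401]
t=1: [102, 160, 183, 136, 211, 186]
t=2: [300, 328, 347, 338, 361, 344]
t=3: [344, 333, 316, 310, 300, 317]
t=4: [323, 328, 343, 352, 355, 341]
t=5: [332, 330, 315, 302, 301, 317]
t=6: [332, 333, 346, 356, 356, 344]
t=7: [324, 323, 310, 298, 298, 312]
t=8: [340, 341, 351, 359, 359, 350]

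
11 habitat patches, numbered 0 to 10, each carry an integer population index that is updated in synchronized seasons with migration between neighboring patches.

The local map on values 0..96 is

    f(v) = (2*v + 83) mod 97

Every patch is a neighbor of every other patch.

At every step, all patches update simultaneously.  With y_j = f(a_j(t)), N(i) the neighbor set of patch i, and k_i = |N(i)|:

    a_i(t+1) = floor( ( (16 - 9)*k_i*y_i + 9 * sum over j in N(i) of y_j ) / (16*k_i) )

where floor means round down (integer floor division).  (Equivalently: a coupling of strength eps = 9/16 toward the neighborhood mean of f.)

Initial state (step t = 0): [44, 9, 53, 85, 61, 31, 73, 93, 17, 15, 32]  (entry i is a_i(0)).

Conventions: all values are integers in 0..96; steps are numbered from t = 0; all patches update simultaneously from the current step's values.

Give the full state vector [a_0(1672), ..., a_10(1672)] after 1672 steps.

Answer: [14, 14, 14, 14, 14, 14, 14, 14, 14, 14, 14]
Key observation: The state at step 22, [14, 14, 14, 14, 14, 14, 14, 14, 14, 14, 14], reappears at step 23: the system is in a cycle of period 1 from step 22 on.  Therefore the state at step 1672 equals the state at step 22 + ((1672 - 22) mod 1) = 22, which is [14, 14, 14, 14, 14, 14, 14, 14, 14, 14, 14].

Derivation:
t=0: [44, 9, 53, 85, 61, 31, 73, 93, 17, 15, 32]
t=1: [55, 28, 62, 49, 31, 45, 40, 55, 34, 33, 46]
t=2: [76, 55, 44, 71, 57, 68, 64, 76, 60, 59, 69]
t=3: [36, 57, 49, 32, 22, 30, 27, 36, 24, 23, 31]
t=4: [49, 28, 59, 46, 38, 44, 42, 49, 40, 39, 45]
t=5: [71, 55, 42, 69, 63, 67, 66, 71, 64, 64, 68]
t=6: [32, 57, 47, 31, 26, 29, 28, 32, 27, 27, 30]
t=7: [46, 28, 57, 45, 41, 43, 43, 46, 42, 42, 44]
t=8: [69, 55, 40, 68, 65, 66, 66, 69, 66, 66, 67]
t=9: [30, 57, 45, 30, 27, 28, 28, 30, 28, 28, 29]
t=10: [43, 27, 55, 43, 41, 42, 42, 43, 42, 42, 43]
t=11: [70, 58, 80, 70, 69, 70, 70, 70, 70, 70, 70]
t=12: [28, 19, 36, 28, 27, 28, 28, 28, 28, 28, 28]
t=13: [41, 34, 47, 41, 41, 41, 41, 41, 41, 41, 41]
t=14: [67, 62, 72, 67, 67, 67, 67, 67, 67, 67, 67]
t=15: [23, 19, 26, 23, 23, 23, 23, 23, 23, 23, 23]
t=16: [31, 28, 34, 31, 31, 31, 31, 31, 31, 31, 31]
t=17: [48, 45, 50, 48, 48, 48, 48, 48, 48, 48, 48]
t=18: [81, 79, 83, 81, 81, 81, 81, 81, 81, 81, 81]
t=19: [51, 49, 52, 51, 51, 51, 51, 51, 51, 51, 51]
t=20: [87, 86, 88, 87, 87, 87, 87, 87, 87, 87, 87]
t=21: [63, 62, 63, 63, 63, 63, 63, 63, 63, 63, 63]
t=22: [14, 14, 14, 14, 14, 14, 14, 14, 14, 14, 14]
t=23: [14, 14, 14, 14, 14, 14, 14, 14, 14, 14, 14]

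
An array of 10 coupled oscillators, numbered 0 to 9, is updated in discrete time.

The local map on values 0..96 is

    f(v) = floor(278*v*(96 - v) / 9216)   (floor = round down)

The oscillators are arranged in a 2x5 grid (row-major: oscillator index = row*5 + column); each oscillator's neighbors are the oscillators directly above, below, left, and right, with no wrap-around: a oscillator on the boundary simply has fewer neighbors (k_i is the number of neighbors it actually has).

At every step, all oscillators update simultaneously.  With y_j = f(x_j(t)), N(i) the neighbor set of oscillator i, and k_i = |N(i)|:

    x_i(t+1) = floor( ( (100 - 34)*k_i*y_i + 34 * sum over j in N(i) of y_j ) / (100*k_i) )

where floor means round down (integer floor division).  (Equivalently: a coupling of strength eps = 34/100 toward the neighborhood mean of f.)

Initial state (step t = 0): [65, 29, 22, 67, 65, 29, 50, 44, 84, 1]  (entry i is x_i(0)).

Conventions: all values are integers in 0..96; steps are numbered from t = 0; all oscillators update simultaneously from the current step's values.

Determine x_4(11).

Answer: x_4(11) = 62

Derivation:
t=0: [65, 29, 22, 67, 65, 29, 50, 44, 84, 1]
t=1: [59, 58, 53, 54, 49, 60, 66, 62, 34, 16]
t=2: [65, 65, 67, 67, 63, 63, 60, 63, 60, 47]
t=3: [60, 60, 58, 59, 62, 62, 63, 62, 64, 67]
t=4: [64, 64, 65, 64, 62, 63, 62, 63, 61, 59]
t=5: [61, 61, 60, 61, 63, 62, 62, 62, 63, 64]
t=6: [63, 64, 64, 63, 62, 63, 63, 63, 62, 61]
t=7: [61, 61, 61, 62, 63, 62, 61, 62, 62, 63]
t=8: [63, 64, 63, 63, 62, 63, 63, 63, 62, 62]
t=9: [61, 61, 61, 62, 62, 62, 61, 62, 62, 63]
t=10: [63, 64, 63, 63, 62, 63, 63, 63, 62, 62]
t=11: [61, 61, 61, 62, 62, 62, 61, 62, 62, 63]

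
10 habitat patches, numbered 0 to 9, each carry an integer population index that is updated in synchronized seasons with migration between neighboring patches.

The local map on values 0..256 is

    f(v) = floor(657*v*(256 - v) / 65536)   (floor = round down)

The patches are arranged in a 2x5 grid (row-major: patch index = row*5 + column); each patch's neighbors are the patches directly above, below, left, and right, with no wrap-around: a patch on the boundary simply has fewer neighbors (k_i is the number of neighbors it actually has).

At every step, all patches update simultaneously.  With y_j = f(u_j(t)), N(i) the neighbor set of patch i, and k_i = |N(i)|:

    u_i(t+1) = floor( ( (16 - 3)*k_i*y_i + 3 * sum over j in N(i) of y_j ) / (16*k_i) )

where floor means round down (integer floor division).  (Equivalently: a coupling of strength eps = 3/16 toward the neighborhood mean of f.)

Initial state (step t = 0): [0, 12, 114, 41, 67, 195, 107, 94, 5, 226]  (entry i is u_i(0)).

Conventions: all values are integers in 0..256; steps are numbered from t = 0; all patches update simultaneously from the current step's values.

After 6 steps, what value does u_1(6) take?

Answer: u_1(6) = 156

Derivation:
t=0: [0, 12, 114, 41, 67, 195, 107, 94, 5, 226]
t=1: [13, 43, 148, 90, 116, 111, 147, 144, 28, 67]
t=2: [48, 95, 155, 145, 157, 148, 155, 154, 78, 123]
t=3: [110, 150, 156, 158, 156, 154, 156, 155, 143, 160]
t=4: [160, 158, 156, 155, 155, 157, 156, 156, 159, 154]
t=5: [153, 155, 155, 155, 156, 154, 155, 155, 154, 156]
t=6: [156, 156, 156, 156, 156, 156, 156, 156, 156, 156]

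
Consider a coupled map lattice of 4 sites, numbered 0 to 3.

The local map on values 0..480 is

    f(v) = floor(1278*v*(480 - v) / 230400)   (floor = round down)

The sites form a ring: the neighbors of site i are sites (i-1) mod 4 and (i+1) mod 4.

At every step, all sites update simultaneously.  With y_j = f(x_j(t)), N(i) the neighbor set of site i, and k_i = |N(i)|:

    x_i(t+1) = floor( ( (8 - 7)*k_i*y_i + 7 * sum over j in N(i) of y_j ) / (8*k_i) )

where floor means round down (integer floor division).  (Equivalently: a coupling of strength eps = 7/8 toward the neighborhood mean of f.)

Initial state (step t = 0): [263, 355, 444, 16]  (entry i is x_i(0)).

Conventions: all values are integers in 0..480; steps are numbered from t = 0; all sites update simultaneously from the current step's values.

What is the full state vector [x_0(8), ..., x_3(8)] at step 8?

Answer: [299, 299, 299, 299]

Derivation:
t=0: [263, 355, 444, 16]
t=1: [165, 207, 136, 181]
t=2: [304, 278, 300, 276]
t=3: [309, 299, 309, 299]
t=4: [299, 293, 299, 293]
t=5: [302, 300, 302, 300]
t=6: [298, 298, 298, 298]
t=7: [300, 300, 300, 300]
t=8: [299, 299, 299, 299]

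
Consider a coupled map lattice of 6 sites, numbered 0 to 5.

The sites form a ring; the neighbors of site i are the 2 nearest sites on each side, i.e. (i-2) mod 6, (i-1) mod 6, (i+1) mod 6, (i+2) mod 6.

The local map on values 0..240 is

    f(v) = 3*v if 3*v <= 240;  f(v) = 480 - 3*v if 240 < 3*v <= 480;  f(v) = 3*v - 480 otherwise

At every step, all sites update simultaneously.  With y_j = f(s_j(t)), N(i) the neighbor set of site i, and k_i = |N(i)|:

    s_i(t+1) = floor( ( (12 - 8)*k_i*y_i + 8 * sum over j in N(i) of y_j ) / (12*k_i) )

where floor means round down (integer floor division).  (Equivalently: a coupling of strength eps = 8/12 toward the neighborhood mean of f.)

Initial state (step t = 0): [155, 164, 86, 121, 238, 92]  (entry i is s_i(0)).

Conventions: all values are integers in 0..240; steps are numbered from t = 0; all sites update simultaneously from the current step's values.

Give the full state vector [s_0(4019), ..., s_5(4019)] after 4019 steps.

Answer: [46, 46, 39, 38, 38, 45]
Key observation: The state at step 6, [178, 178, 171, 170, 170, 177], reappears at step 10: the system is in a cycle of period 4 from step 6 on.  Therefore the state at step 4019 equals the state at step 6 + ((4019 - 6) mod 4) = 7, which is [46, 46, 39, 38, 38, 45].

Derivation:
t=0: [155, 164, 86, 121, 238, 92]
t=1: [117, 97, 137, 151, 171, 131]
t=2: [106, 115, 86, 72, 63, 92]
t=3: [179, 179, 191, 197, 197, 185]
t=4: [75, 75, 87, 93, 93, 81]
t=5: [222, 222, 215, 214, 214, 221]
t=6: [178, 178, 171, 170, 170, 177]
t=7: [46, 46, 39, 38, 38, 45]
t=8: [130, 130, 123, 122, 122, 129]
t=9: [98, 98, 105, 106, 106, 99]
t=10: [178, 178, 171, 170, 170, 177]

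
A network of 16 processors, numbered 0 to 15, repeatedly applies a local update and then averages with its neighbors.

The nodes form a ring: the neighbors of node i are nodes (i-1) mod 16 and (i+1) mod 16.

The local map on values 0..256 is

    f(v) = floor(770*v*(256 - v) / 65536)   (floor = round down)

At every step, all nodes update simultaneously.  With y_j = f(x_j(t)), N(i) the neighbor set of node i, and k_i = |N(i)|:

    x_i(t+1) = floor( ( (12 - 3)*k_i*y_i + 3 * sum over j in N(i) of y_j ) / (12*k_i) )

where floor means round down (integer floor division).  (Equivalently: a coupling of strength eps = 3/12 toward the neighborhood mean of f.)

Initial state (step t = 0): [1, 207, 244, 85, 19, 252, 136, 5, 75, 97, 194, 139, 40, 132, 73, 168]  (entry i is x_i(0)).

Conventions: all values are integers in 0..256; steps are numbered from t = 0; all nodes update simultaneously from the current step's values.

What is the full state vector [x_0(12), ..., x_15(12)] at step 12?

Simulating step by step:
t=0: [1, 207, 244, 85, 19, 252, 136, 5, 75, 97, 194, 139, 40, 132, 73, 168]
t=1: [38, 93, 61, 138, 61, 38, 146, 54, 143, 173, 152, 173, 123, 176, 162, 149]
t=2: [118, 163, 150, 178, 140, 113, 169, 143, 178, 172, 180, 173, 185, 170, 177, 174]
t=3: [186, 180, 182, 169, 186, 187, 176, 183, 167, 167, 162, 165, 157, 168, 165, 169]
t=4: [155, 158, 160, 167, 154, 152, 162, 159, 171, 174, 177, 177, 180, 174, 175, 170]
t=5: [181, 181, 179, 176, 182, 184, 179, 179, 171, 167, 164, 163, 161, 166, 166, 171]
t=6: [160, 159, 161, 163, 158, 156, 160, 162, 169, 173, 176, 178, 178, 175, 174, 169]
t=7: [179, 180, 179, 178, 180, 182, 180, 177, 172, 168, 165, 163, 163, 165, 167, 172]
t=8: [161, 160, 161, 162, 160, 158, 160, 164, 168, 172, 175, 177, 177, 176, 173, 168]
t=9: [178, 179, 179, 178, 179, 180, 179, 176, 173, 169, 166, 164, 164, 165, 168, 173]
t=10: [163, 161, 161, 162, 161, 160, 161, 164, 168, 171, 174, 176, 176, 175, 172, 168]
t=11: [177, 178, 178, 178, 179, 179, 178, 176, 173, 170, 167, 165, 165, 166, 169, 173]
t=12: [164, 163, 163, 162, 161, 161, 163, 165, 168, 171, 173, 175, 175, 174, 171, 168]

Answer: [164, 163, 163, 162, 161, 161, 163, 165, 168, 171, 173, 175, 175, 174, 171, 168]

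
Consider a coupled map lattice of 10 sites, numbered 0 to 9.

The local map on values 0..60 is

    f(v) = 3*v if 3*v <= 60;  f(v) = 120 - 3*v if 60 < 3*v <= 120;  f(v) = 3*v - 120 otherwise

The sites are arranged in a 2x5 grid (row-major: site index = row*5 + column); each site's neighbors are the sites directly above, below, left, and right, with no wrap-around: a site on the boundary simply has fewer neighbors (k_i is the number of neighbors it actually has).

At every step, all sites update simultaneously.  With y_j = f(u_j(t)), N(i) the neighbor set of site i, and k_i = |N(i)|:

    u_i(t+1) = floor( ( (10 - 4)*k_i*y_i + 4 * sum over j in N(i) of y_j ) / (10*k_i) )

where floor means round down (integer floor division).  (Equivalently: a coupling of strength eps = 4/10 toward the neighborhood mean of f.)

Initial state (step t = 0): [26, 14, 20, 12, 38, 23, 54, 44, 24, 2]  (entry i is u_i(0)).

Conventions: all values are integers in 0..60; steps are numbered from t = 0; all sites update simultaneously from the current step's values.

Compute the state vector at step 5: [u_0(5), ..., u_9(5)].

Simulating step by step:
t=0: [26, 14, 20, 12, 38, 23, 54, 44, 24, 2]
t=1: [43, 44, 48, 36, 12, 47, 39, 27, 36, 14]
t=2: [12, 12, 22, 16, 32, 15, 11, 28, 19, 34]
t=3: [37, 38, 48, 46, 27, 40, 35, 40, 47, 27]
t=4: [6, 10, 17, 22, 34, 4, 9, 8, 20, 35]
t=5: [19, 30, 45, 49, 24, 16, 25, 32, 48, 24]

Answer: [19, 30, 45, 49, 24, 16, 25, 32, 48, 24]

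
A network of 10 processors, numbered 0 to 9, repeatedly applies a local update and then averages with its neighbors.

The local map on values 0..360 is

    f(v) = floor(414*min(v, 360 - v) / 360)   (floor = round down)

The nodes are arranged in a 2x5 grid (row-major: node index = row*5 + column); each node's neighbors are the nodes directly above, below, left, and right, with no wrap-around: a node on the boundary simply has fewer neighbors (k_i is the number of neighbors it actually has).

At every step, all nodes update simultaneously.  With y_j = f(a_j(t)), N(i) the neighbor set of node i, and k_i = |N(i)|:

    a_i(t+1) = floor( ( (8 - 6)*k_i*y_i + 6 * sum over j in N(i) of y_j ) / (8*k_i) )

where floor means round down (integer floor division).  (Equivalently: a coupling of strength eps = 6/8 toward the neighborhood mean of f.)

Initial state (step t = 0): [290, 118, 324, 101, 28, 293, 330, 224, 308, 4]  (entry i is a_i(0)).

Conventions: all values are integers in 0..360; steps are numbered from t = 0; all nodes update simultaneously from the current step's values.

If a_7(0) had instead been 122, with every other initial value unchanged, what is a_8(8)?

Answer: a_8(8) = 179
Key observation: This trace re-runs the system from the modified initial state.

Derivation:
t=0: [290, 118, 324, 101, 28, 293, 330, 122, 308, 4]
t=1: [99, 72, 108, 62, 53, 62, 96, 68, 79, 35]
t=2: [85, 107, 88, 86, 56, 101, 85, 100, 69, 66]
t=3: [113, 104, 109, 85, 80, 101, 112, 98, 91, 72]
t=4: [120, 125, 113, 104, 90, 125, 118, 117, 98, 94]
t=5: [141, 136, 131, 115, 110, 138, 138, 127, 118, 107]
t=6: [158, 156, 146, 135, 127, 159, 154, 147, 134, 128]
t=7: [180, 176, 167, 155, 149, 179, 176, 166, 156, 149]
t=8: [204, 200, 190, 180, 173, 204, 199, 190, 179, 174]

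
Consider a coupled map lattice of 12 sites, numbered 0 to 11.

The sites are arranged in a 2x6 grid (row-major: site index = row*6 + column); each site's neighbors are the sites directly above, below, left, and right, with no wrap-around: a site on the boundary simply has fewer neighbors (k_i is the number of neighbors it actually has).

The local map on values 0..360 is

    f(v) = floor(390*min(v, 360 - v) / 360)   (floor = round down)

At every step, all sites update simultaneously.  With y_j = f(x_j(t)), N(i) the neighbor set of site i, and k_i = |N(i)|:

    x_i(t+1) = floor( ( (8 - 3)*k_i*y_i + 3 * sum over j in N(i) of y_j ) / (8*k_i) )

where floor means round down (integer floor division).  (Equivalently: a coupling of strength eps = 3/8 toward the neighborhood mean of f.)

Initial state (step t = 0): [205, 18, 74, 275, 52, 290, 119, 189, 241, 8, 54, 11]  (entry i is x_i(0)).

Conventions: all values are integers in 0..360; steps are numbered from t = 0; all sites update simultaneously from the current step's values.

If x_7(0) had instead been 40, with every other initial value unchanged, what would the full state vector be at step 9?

Answer: [154, 144, 128, 112, 99, 92, 154, 144, 127, 110, 97, 90]
Key observation: This trace re-runs the system from the modified initial state.

Derivation:
t=0: [205, 18, 74, 275, 52, 290, 119, 40, 241, 8, 54, 11]
t=1: [131, 48, 79, 75, 63, 59, 119, 61, 96, 39, 45, 31]
t=2: [121, 69, 82, 75, 66, 58, 118, 76, 89, 55, 47, 41]
t=3: [119, 83, 86, 77, 68, 60, 119, 88, 88, 65, 53, 48]
t=4: [120, 95, 91, 81, 71, 64, 121, 98, 91, 73, 60, 55]
t=5: [124, 105, 97, 86, 75, 68, 126, 107, 96, 80, 67, 62]
t=6: [130, 114, 104, 92, 80, 73, 131, 116, 103, 87, 74, 69]
t=7: [137, 124, 111, 98, 86, 79, 137, 125, 110, 95, 81, 76]
t=8: [145, 134, 119, 105, 92, 85, 145, 134, 119, 102, 89, 83]
t=9: [154, 144, 128, 112, 99, 92, 154, 144, 127, 110, 97, 90]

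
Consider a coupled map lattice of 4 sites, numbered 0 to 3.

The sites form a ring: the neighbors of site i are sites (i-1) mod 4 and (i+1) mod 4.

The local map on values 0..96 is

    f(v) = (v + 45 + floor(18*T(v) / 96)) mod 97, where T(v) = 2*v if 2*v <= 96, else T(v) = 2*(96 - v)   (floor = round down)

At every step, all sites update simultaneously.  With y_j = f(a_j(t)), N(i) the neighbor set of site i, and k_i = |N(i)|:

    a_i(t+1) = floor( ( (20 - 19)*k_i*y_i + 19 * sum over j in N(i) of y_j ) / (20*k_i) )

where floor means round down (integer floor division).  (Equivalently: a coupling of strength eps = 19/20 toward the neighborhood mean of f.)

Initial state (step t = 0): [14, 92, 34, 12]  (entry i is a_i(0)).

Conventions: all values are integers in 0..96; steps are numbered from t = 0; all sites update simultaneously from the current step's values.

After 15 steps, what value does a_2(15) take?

Simulating step by step:
t=0: [14, 92, 34, 12]
t=1: [51, 75, 53, 76]
t=2: [29, 16, 29, 16]
t=3: [67, 83, 67, 83]
t=4: [34, 25, 34, 25]
t=5: [79, 90, 79, 90]
t=6: [39, 33, 39, 33]
t=7: [85, 5, 85, 5]
t=8: [50, 37, 50, 37]
t=9: [91, 19, 91, 19]
t=10: [69, 41, 69, 41]
t=11: [5, 25, 5, 25]
t=12: [77, 52, 77, 52]
t=13: [16, 31, 16, 31]
t=14: [86, 68, 86, 68]
t=15: [26, 36, 26, 36]

Answer: a_2(15) = 26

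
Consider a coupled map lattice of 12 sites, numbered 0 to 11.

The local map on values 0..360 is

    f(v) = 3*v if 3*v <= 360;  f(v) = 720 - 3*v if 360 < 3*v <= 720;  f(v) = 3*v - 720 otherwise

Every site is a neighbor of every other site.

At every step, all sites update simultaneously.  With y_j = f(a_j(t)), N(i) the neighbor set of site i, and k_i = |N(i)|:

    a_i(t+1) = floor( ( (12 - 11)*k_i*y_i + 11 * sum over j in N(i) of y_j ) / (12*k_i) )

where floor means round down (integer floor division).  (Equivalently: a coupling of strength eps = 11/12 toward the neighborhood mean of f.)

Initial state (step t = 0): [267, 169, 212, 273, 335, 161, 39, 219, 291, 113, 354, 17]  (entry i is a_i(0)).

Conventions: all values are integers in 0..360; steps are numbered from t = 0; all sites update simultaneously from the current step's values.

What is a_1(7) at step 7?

Simulating step by step:
t=0: [267, 169, 212, 273, 335, 161, 39, 219, 291, 113, 354, 17]
t=1: [172, 172, 172, 172, 172, 172, 172, 172, 172, 172, 172, 172]
t=2: [204, 204, 204, 204, 204, 204, 204, 204, 204, 204, 204, 204]
t=3: [108, 108, 108, 108, 108, 108, 108, 108, 108, 108, 108, 108]
t=4: [324, 324, 324, 324, 324, 324, 324, 324, 324, 324, 324, 324]
t=5: [252, 252, 252, 252, 252, 252, 252, 252, 252, 252, 252, 252]
t=6: [36, 36, 36, 36, 36, 36, 36, 36, 36, 36, 36, 36]
t=7: [108, 108, 108, 108, 108, 108, 108, 108, 108, 108, 108, 108]

Answer: a_1(7) = 108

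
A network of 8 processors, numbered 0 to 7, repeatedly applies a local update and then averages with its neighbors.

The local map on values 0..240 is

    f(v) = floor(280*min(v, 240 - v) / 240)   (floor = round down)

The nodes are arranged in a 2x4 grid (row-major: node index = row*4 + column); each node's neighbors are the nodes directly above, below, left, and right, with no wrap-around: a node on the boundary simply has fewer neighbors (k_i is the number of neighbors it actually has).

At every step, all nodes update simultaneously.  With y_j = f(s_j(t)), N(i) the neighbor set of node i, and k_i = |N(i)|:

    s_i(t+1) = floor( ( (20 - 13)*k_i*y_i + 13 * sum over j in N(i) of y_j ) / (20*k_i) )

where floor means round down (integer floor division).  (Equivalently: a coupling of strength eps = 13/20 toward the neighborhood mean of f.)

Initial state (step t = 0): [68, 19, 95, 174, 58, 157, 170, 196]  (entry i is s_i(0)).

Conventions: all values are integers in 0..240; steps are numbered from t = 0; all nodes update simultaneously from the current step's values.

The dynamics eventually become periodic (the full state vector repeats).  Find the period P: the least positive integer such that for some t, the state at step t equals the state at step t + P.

Answer: 6
Key observation: The state at step 16, [120, 120, 120, 120, 120, 120, 120, 120], reappears at step 22 — and no state repeats earlier — so the cycle the system enters has period 6.

Derivation:
t=0: [68, 19, 95, 174, 58, 157, 170, 196]
t=1: [56, 69, 77, 79, 80, 70, 84, 69]
t=2: [78, 78, 89, 87, 80, 87, 88, 89]
t=3: [91, 95, 99, 102, 94, 97, 102, 102]
t=4: [108, 110, 115, 117, 109, 112, 116, 119]
t=5: [126, 129, 133, 136, 127, 130, 134, 136]
t=6: [131, 128, 124, 121, 130, 127, 123, 121]
t=7: [128, 130, 134, 137, 128, 131, 135, 137]
t=8: [129, 127, 123, 120, 129, 126, 122, 120]
t=9: [129, 132, 136, 138, 130, 132, 136, 139]
t=10: [127, 125, 121, 119, 127, 125, 121, 118]
t=11: [131, 134, 137, 137, 131, 134, 136, 137]
t=12: [125, 123, 120, 120, 125, 123, 121, 120]
t=13: [134, 136, 138, 140, 134, 136, 138, 139]
t=14: [122, 121, 118, 117, 122, 121, 119, 117]
t=15: [137, 137, 137, 136, 137, 137, 137, 136]
t=16: [120, 120, 120, 120, 120, 120, 120, 120]
t=17: [140, 140, 140, 140, 140, 140, 140, 140]
t=18: [116, 116, 116, 116, 116, 116, 116, 116]
t=19: [135, 135, 135, 135, 135, 135, 135, 135]
t=20: [122, 122, 122, 122, 122, 122, 122, 122]
t=21: [137, 137, 137, 137, 137, 137, 137, 137]
t=22: [120, 120, 120, 120, 120, 120, 120, 120]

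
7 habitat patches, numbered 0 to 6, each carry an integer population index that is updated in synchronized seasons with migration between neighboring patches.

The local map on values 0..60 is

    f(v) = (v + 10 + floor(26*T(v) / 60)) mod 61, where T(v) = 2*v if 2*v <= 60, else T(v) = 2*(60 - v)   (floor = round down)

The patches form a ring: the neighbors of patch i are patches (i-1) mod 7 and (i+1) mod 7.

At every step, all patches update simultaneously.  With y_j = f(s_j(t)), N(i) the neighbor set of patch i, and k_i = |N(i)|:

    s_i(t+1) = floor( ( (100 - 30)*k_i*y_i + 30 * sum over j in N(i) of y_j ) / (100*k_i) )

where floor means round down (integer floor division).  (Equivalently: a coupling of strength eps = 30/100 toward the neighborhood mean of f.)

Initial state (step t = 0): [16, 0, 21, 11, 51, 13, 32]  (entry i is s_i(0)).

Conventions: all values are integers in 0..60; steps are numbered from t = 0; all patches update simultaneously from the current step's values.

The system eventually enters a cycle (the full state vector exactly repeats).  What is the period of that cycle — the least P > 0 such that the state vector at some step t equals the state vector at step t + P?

Simulating step by step:
t=0: [16, 0, 21, 11, 51, 13, 32]
t=1: [29, 20, 40, 29, 14, 25, 14]
t=2: [14, 34, 11, 8, 34, 50, 34]
t=3: [26, 13, 25, 22, 8, 6, 9]
t=4: [49, 40, 51, 47, 27, 22, 30]
t=5: [6, 6, 6, 14, 50, 45, 12]
t=6: [22, 21, 23, 29, 11, 10, 26]
t=7: [51, 49, 44, 14, 25, 32, 52]
t=8: [7, 6, 10, 34, 45, 12, 6]
t=9: [22, 22, 23, 8, 10, 26, 22]
t=10: [51, 51, 47, 28, 31, 52, 52]
t=11: [7, 7, 6, 2, 4, 6, 7]
t=12: [23, 22, 20, 14, 17, 20, 22]
t=13: [51, 50, 45, 38, 41, 46, 50]
t=14: [7, 7, 6, 6, 6, 6, 7]
t=15: [23, 22, 21, 21, 21, 21, 22]
t=16: [51, 50, 49, 49, 49, 49, 50]
t=17: [7, 7, 7, 7, 7, 7, 7]
t=18: [23, 23, 23, 23, 23, 23, 23]
t=19: [52, 52, 52, 52, 52, 52, 52]
t=20: [7, 7, 7, 7, 7, 7, 7]

Answer: 3
Key observation: The state at step 17, [7, 7, 7, 7, 7, 7, 7], reappears at step 20 — and no state repeats earlier — so the cycle the system enters has period 3.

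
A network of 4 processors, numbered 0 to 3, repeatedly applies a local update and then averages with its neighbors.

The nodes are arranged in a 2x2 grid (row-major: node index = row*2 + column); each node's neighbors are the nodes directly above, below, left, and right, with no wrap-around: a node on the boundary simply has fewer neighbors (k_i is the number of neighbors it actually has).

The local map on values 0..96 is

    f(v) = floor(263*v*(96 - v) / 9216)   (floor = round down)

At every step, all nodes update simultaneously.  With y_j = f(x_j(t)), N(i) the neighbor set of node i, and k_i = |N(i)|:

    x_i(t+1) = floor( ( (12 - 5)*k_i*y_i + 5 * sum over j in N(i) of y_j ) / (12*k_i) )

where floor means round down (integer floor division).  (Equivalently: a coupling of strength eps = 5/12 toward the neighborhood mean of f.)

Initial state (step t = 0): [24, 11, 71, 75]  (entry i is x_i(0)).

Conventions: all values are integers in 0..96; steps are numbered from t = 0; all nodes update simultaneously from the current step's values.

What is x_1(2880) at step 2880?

Answer: x_1(2880) = 61
Key observation: The state at step 5, [60, 60, 60, 60], reappears at step 7: the system is in a cycle of period 2 from step 5 on.  Therefore the state at step 2880 equals the state at step 5 + ((2880 - 5) mod 2) = 6, which is [61, 61, 61, 61].

Derivation:
t=0: [24, 11, 71, 75]
t=1: [44, 34, 48, 41]
t=2: [63, 61, 64, 63]
t=3: [59, 59, 58, 59]
t=4: [62, 62, 62, 62]
t=5: [60, 60, 60, 60]
t=6: [61, 61, 61, 61]
t=7: [60, 60, 60, 60]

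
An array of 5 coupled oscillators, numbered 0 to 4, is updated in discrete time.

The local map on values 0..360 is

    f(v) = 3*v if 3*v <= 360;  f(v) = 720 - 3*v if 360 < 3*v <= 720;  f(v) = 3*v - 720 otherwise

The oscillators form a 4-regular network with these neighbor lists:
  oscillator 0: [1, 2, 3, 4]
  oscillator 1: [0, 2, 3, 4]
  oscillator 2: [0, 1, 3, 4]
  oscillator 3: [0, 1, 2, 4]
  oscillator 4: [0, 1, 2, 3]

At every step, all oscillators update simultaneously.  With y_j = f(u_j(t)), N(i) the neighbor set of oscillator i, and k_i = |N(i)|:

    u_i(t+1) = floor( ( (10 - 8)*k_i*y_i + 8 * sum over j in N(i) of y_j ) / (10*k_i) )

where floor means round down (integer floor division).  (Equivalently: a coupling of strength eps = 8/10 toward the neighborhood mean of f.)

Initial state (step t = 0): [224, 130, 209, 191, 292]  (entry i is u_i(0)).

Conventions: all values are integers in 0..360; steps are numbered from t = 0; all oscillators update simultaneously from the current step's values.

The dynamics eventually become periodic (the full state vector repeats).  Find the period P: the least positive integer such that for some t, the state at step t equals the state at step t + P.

Answer: 4
Key observation: The state at step 3, [54, 54, 54, 54, 54], reappears at step 7 — and no state repeats earlier — so the cycle the system enters has period 4.

Derivation:
t=0: [224, 130, 209, 191, 292]
t=1: [154, 154, 154, 154, 154]
t=2: [258, 258, 258, 258, 258]
t=3: [54, 54, 54, 54, 54]
t=4: [162, 162, 162, 162, 162]
t=5: [234, 234, 234, 234, 234]
t=6: [18, 18, 18, 18, 18]
t=7: [54, 54, 54, 54, 54]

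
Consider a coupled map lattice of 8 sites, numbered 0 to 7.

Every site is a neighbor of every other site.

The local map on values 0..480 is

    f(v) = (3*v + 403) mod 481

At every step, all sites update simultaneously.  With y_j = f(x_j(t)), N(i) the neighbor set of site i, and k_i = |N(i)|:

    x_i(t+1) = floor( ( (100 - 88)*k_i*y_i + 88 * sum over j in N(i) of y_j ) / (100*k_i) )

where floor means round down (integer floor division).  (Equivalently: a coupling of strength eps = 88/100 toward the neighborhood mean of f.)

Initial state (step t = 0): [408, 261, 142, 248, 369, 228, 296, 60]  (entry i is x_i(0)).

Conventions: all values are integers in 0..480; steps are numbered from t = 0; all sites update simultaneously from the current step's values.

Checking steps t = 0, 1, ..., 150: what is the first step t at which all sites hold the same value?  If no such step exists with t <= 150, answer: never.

Answer: 4
Key observation: Synchronization is absorbing here: once all sites are equal they stay equal, and step 4 is the first all-equal step.

Derivation:
t=0: [408, 261, 142, 248, 369, 228, 296, 60]  (not all equal)
t=1: [195, 195, 194, 195, 196, 195, 194, 196]  (not all equal)
t=2: [26, 26, 26, 26, 25, 26, 26, 25]  (not all equal)
t=3: [120, 120, 120, 120, 117, 120, 120, 117]  (not all equal)
t=4: [279, 279, 279, 279, 279, 279, 279, 279]  (all equal)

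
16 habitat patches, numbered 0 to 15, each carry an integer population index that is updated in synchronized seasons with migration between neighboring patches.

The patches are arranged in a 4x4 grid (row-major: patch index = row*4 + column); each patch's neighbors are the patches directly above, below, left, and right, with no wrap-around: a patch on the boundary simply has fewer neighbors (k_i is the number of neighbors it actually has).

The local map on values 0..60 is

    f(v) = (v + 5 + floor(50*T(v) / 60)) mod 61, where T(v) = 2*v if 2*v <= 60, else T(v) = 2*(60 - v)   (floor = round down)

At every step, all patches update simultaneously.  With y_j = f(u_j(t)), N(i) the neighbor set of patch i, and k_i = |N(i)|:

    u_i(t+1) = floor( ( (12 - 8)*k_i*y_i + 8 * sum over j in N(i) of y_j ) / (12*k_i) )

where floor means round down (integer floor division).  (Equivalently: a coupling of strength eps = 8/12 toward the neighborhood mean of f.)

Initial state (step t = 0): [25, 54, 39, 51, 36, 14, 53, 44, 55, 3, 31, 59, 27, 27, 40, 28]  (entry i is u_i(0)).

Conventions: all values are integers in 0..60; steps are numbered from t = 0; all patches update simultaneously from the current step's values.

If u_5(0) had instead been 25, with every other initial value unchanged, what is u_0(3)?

Answer: u_0(3) = 20
Key observation: This trace re-runs the system from the modified initial state.

Derivation:
t=0: [25, 54, 39, 51, 36, 25, 53, 44, 55, 3, 31, 59, 27, 27, 40, 28]
t=1: [12, 11, 11, 14, 12, 11, 13, 9, 13, 13, 14, 13, 13, 15, 18, 13]
t=2: [36, 34, 36, 35, 36, 36, 36, 36, 38, 39, 42, 37, 41, 44, 45, 43]
t=3: [20, 20, 20, 20, 19, 19, 19, 19, 18, 17, 17, 17, 16, 15, 14, 16]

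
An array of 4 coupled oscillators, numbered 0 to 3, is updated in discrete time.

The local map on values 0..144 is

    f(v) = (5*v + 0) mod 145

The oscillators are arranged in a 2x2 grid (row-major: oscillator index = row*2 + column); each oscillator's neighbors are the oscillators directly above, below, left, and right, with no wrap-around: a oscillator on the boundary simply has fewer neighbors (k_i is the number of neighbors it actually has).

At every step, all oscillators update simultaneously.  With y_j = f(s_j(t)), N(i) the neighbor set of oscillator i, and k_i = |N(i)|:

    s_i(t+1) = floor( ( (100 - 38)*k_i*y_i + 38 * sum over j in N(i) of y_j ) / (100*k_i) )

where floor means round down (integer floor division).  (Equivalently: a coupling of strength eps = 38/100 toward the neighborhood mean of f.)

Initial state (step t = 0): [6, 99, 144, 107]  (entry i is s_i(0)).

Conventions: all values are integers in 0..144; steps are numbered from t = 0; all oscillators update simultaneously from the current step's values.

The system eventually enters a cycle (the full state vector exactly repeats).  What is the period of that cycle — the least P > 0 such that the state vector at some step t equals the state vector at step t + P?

Answer: 6
Key observation: The state at step 56, [113, 118, 124, 113], reappears at step 62 — and no state repeats earlier — so the cycle the system enters has period 6.

Derivation:
t=0: [6, 99, 144, 107]
t=1: [56, 61, 111, 100]
t=2: [109, 47, 112, 65]
t=3: [109, 83, 105, 62]
t=4: [109, 102, 80, 53]
t=5: [103, 90, 111, 109]
t=6: [75, 45, 110, 93]
t=7: [89, 71, 93, 55]
t=8: [24, 66, 45, 98]
t=9: [97, 58, 82, 56]
t=10: [53, 35, 109, 106]
t=11: [101, 59, 109, 85]
t=12: [65, 42, 107, 105]
t=13: [53, 64, 85, 87]
t=14: [105, 41, 106, 31]
t=15: [85, 56, 77, 35]
t=16: [127, 115, 90, 62]
t=17: [63, 101, 23, 41]
t=18: [50, 59, 87, 72]
t=19: [66, 36, 33, 44]
t=20: [35, 43, 34, 56]
t=21: [36, 74, 46, 101]
t=22: [53, 69, 72, 74]
t=23: [98, 72, 81, 73]
t=24: [69, 68, 96, 81]
t=25: [52, 63, 60, 89]
t=26: [77, 39, 29, 12]
t=27: [68, 60, 29, 46]
t=28: [32, 31, 25, 54]
t=29: [34, 32, 104, 103]
t=30: [34, 29, 72, 68]
t=31: [28, 14, 57, 44]
t=32: [126, 84, 127, 86]
t=33: [66, 116, 70, 121]
t=34: [36, 12, 49, 26]
t=35: [52, 68, 93, 111]
t=36: [86, 75, 63, 89]
t=37: [107, 81, 44, 27]
t=38: [98, 115, 91, 119]
t=39: [64, 100, 25, 39]
t=40: [54, 55, 92, 67]
t=41: [106, 112, 47, 57]
t=42: [99, 122, 100, 127]
t=43: [55, 40, 62, 52]
t=44: [94, 80, 58, 85]
t=45: [42, 100, 32, 104]
t=46: [55, 68, 37, 67]
t=47: [97, 64, 58, 45]
t=48: [36, 43, 24, 55]
t=49: [57, 74, 105, 116]
t=50: [119, 76, 82, 32]
t=51: [49, 61, 80, 49]
t=52: [85, 47, 106, 85]
t=53: [118, 107, 110, 118]
t=54: [47, 65, 75, 47]
t=55: [78, 55, 86, 78]
t=56: [113, 118, 124, 113]
t=57: [90, 55, 74, 90]
t=58: [49, 86, 55, 49]
t=59: [113, 124, 118, 113]
t=60: [90, 74, 55, 90]
t=61: [49, 55, 86, 49]
t=62: [113, 118, 124, 113]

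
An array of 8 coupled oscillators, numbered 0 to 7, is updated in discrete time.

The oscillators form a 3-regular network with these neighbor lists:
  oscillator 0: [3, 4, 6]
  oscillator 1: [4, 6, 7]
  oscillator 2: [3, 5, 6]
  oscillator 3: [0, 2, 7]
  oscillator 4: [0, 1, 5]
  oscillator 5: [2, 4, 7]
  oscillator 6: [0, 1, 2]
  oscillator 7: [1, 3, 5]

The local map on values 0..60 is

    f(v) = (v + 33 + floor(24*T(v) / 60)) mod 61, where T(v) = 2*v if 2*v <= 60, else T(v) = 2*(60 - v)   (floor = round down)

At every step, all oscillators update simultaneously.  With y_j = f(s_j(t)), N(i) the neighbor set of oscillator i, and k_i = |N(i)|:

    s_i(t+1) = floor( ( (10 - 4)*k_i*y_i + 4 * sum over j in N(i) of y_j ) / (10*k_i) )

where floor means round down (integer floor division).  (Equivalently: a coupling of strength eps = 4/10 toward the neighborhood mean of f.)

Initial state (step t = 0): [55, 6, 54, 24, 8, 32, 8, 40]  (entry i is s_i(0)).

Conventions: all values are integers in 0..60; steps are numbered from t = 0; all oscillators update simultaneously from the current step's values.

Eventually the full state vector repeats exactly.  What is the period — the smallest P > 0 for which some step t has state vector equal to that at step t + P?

Simulating step by step:
t=0: [55, 6, 54, 24, 8, 32, 8, 40]
t=1: [33, 42, 29, 20, 41, 29, 42, 28]
t=2: [24, 27, 22, 14, 27, 24, 27, 21]
t=3: [22, 18, 19, 39, 18, 14, 18, 17]
t=4: [11, 3, 15, 18, 12, 36, 5, 13]
t=5: [44, 43, 45, 24, 48, 38, 45, 42]
t=6: [26, 28, 26, 20, 28, 27, 28, 26]
t=7: [17, 21, 17, 12, 21, 19, 20, 17]
t=8: [10, 7, 10, 33, 7, 5, 6, 10]
t=9: [45, 45, 45, 36, 45, 44, 45, 45]
t=10: [28, 29, 28, 27, 28, 28, 29, 28]
t=11: [22, 23, 22, 20, 22, 22, 23, 22]
t=12: [10, 12, 10, 9, 11, 11, 12, 10]
t=13: [51, 53, 51, 49, 52, 51, 53, 51]
t=14: [29, 30, 29, 29, 30, 30, 30, 29]
t=15: [24, 25, 24, 24, 25, 25, 25, 24]
t=16: [15, 16, 15, 15, 16, 16, 16, 15]
t=17: [44, 8, 44, 60, 8, 16, 16, 44]
t=18: [27, 38, 21, 30, 38, 13, 13, 27]
t=19: [26, 29, 23, 22, 29, 41, 41, 26]
t=20: [19, 23, 16, 13, 23, 24, 24, 19]
t=21: [14, 12, 11, 35, 12, 11, 11, 14]
t=22: [52, 54, 48, 38, 54, 53, 53, 52]
t=23: [29, 30, 29, 28, 30, 29, 29, 29]
t=24: [24, 25, 23, 22, 25, 24, 24, 24]
t=25: [14, 16, 13, 12, 16, 15, 15, 14]
t=26: [50, 15, 56, 55, 15, 51, 51, 50]
t=27: [34, 52, 30, 30, 52, 34, 34, 34]
t=28: [26, 28, 26, 26, 28, 26, 26, 26]
t=29: [18, 20, 18, 18, 20, 18, 18, 18]
t=30: [4, 6, 4, 4, 6, 4, 4, 4]
t=31: [40, 42, 40, 40, 42, 40, 40, 40]
t=32: [28, 28, 28, 28, 28, 28, 28, 28]
t=33: [22, 22, 22, 22, 22, 22, 22, 22]
t=34: [11, 11, 11, 11, 11, 11, 11, 11]
t=35: [52, 52, 52, 52, 52, 52, 52, 52]
t=36: [30, 30, 30, 30, 30, 30, 30, 30]
t=37: [26, 26, 26, 26, 26, 26, 26, 26]
t=38: [18, 18, 18, 18, 18, 18, 18, 18]
t=39: [4, 4, 4, 4, 4, 4, 4, 4]
t=40: [40, 40, 40, 40, 40, 40, 40, 40]
t=41: [28, 28, 28, 28, 28, 28, 28, 28]

Answer: 9
Key observation: The state at step 32, [28, 28, 28, 28, 28, 28, 28, 28], reappears at step 41 — and no state repeats earlier — so the cycle the system enters has period 9.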